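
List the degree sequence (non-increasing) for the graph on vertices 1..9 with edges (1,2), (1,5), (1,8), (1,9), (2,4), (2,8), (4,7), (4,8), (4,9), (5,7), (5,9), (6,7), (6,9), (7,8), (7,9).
[5, 5, 4, 4, 4, 3, 3, 2, 0] (degrees: deg(1)=4, deg(2)=3, deg(3)=0, deg(4)=4, deg(5)=3, deg(6)=2, deg(7)=5, deg(8)=4, deg(9)=5)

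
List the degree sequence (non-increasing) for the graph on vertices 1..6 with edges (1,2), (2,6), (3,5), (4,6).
[2, 2, 1, 1, 1, 1] (degrees: deg(1)=1, deg(2)=2, deg(3)=1, deg(4)=1, deg(5)=1, deg(6)=2)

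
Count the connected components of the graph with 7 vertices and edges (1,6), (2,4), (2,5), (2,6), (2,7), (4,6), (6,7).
2 (components: {1, 2, 4, 5, 6, 7}, {3})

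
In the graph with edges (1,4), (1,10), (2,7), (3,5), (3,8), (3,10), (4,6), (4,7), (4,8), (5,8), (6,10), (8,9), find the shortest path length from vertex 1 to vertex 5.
3 (path: 1 -> 4 -> 8 -> 5, 3 edges)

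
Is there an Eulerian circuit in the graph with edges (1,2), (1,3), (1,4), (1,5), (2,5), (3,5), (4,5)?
Yes (the graph is connected and all 5 vertices have even degree)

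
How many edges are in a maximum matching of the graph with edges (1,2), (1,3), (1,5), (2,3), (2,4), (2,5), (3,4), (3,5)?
2 (matching: (2,5), (3,4); upper bound floor(n/2) = floor(5/2) = 2)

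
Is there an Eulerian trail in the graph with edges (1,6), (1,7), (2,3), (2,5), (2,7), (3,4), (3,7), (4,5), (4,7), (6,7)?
No (4 vertices have odd degree: {2, 3, 4, 7}; Eulerian path requires 0 or 2)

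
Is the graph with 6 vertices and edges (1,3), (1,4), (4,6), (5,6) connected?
No, it has 2 components: {1, 3, 4, 5, 6}, {2}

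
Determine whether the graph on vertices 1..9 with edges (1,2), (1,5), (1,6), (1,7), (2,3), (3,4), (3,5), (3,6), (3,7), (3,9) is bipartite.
Yes. Partition: {1, 3, 8}, {2, 4, 5, 6, 7, 9}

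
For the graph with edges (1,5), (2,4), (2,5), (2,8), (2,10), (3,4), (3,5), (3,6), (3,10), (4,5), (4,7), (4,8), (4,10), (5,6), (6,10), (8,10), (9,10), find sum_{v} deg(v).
34 (handshake: sum of degrees = 2|E| = 2 x 17 = 34)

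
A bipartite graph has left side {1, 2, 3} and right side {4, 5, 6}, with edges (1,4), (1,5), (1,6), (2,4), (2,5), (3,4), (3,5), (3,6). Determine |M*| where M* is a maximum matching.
3 (matching: (1,6), (2,5), (3,4); upper bound min(|L|,|R|) = min(3,3) = 3)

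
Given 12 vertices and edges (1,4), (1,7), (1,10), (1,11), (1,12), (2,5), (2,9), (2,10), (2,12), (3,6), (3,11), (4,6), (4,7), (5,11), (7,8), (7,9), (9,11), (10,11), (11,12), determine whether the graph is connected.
Yes (BFS from 1 visits [1, 4, 7, 10, 11, 12, 6, 8, 9, 2, 3, 5] — all 12 vertices reached)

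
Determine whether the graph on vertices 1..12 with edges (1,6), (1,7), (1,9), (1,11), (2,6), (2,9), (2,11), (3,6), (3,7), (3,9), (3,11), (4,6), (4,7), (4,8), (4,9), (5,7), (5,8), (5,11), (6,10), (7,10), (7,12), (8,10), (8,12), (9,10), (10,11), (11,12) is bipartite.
Yes. Partition: {1, 2, 3, 4, 5, 10, 12}, {6, 7, 8, 9, 11}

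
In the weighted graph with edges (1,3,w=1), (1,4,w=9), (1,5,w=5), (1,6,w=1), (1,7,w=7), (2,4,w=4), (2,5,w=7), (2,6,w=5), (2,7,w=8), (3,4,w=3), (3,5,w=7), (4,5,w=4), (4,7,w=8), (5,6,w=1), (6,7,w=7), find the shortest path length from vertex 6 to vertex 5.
1 (path: 6 -> 5; weights 1 = 1)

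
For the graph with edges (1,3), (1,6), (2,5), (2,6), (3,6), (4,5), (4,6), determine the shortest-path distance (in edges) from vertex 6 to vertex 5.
2 (path: 6 -> 2 -> 5, 2 edges)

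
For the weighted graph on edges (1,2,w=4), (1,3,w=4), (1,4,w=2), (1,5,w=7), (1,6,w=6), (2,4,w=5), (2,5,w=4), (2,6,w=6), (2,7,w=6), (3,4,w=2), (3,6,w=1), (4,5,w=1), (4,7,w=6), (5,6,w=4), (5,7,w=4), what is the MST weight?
14 (MST edges: (1,2,w=4), (1,4,w=2), (3,4,w=2), (3,6,w=1), (4,5,w=1), (5,7,w=4); sum of weights 4 + 2 + 2 + 1 + 1 + 4 = 14)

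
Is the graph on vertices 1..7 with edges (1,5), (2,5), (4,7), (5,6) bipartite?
Yes. Partition: {1, 2, 3, 4, 6}, {5, 7}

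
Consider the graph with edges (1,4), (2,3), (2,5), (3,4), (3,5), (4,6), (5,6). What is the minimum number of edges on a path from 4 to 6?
1 (path: 4 -> 6, 1 edge)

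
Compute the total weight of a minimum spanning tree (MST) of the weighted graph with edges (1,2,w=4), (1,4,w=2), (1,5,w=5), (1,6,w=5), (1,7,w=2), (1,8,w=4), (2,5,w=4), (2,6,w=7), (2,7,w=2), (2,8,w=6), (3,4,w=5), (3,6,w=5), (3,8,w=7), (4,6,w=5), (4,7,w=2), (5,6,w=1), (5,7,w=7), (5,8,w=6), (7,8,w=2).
18 (MST edges: (1,4,w=2), (1,7,w=2), (2,5,w=4), (2,7,w=2), (3,6,w=5), (5,6,w=1), (7,8,w=2); sum of weights 2 + 2 + 4 + 2 + 5 + 1 + 2 = 18)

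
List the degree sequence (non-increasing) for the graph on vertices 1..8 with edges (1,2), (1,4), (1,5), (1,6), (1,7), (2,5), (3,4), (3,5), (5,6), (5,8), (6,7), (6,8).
[5, 5, 4, 2, 2, 2, 2, 2] (degrees: deg(1)=5, deg(2)=2, deg(3)=2, deg(4)=2, deg(5)=5, deg(6)=4, deg(7)=2, deg(8)=2)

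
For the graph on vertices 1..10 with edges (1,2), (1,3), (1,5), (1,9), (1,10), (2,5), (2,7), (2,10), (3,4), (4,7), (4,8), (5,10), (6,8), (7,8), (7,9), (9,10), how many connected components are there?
1 (components: {1, 2, 3, 4, 5, 6, 7, 8, 9, 10})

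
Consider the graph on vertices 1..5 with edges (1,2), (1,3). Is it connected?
No, it has 3 components: {1, 2, 3}, {4}, {5}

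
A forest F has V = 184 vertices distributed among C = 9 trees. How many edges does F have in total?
175 (Each of the 9 component trees on V_i vertices has V_i - 1 edges; summing gives V - C = 184 - 9 = 175)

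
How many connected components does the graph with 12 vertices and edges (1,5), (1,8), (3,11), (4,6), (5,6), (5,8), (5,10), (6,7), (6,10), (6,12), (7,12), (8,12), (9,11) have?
3 (components: {1, 4, 5, 6, 7, 8, 10, 12}, {2}, {3, 9, 11})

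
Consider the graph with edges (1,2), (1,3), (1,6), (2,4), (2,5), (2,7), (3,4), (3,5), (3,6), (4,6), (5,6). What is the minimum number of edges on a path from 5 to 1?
2 (path: 5 -> 3 -> 1, 2 edges)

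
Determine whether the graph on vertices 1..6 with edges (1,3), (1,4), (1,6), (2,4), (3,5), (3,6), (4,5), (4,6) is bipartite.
No (odd cycle of length 3: 6 -> 1 -> 4 -> 6)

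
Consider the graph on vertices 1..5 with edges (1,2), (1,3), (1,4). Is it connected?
No, it has 2 components: {1, 2, 3, 4}, {5}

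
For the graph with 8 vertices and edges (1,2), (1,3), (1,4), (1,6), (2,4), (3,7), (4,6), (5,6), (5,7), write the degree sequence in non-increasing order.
[4, 3, 3, 2, 2, 2, 2, 0] (degrees: deg(1)=4, deg(2)=2, deg(3)=2, deg(4)=3, deg(5)=2, deg(6)=3, deg(7)=2, deg(8)=0)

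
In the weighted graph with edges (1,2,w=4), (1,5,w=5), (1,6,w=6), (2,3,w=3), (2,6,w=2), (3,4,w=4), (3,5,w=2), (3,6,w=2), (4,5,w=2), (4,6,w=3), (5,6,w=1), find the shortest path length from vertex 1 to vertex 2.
4 (path: 1 -> 2; weights 4 = 4)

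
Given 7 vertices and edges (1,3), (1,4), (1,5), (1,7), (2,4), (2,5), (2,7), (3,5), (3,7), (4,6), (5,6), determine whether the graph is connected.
Yes (BFS from 1 visits [1, 3, 4, 5, 7, 2, 6] — all 7 vertices reached)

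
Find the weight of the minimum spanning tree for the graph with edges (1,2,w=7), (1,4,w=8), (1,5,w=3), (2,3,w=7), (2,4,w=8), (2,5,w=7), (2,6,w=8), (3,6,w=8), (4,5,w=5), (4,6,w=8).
30 (MST edges: (1,2,w=7), (1,5,w=3), (2,3,w=7), (2,6,w=8), (4,5,w=5); sum of weights 7 + 3 + 7 + 8 + 5 = 30)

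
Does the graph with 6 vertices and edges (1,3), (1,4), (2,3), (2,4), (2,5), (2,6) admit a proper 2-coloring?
Yes. Partition: {1, 2}, {3, 4, 5, 6}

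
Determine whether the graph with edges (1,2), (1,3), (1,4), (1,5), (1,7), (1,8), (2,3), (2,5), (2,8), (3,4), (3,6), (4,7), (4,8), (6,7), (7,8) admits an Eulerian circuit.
Yes (the graph is connected and all 8 vertices have even degree)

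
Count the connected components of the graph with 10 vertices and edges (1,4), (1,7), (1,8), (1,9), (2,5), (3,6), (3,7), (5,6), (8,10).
1 (components: {1, 2, 3, 4, 5, 6, 7, 8, 9, 10})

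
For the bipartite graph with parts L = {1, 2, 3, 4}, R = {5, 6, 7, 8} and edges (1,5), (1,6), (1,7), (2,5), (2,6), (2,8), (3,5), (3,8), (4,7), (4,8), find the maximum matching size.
4 (matching: (1,7), (2,6), (3,5), (4,8); upper bound min(|L|,|R|) = min(4,4) = 4)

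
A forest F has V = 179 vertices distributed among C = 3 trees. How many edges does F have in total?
176 (Each of the 3 component trees on V_i vertices has V_i - 1 edges; summing gives V - C = 179 - 3 = 176)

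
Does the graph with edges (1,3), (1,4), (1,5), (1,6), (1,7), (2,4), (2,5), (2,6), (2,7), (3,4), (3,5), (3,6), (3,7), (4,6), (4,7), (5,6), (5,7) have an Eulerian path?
No (6 vertices have odd degree: {1, 3, 4, 5, 6, 7}; Eulerian path requires 0 or 2)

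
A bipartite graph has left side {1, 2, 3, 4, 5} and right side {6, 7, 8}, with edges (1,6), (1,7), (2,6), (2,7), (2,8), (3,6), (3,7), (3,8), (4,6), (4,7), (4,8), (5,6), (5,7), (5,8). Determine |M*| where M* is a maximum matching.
3 (matching: (1,7), (2,8), (3,6); upper bound min(|L|,|R|) = min(5,3) = 3)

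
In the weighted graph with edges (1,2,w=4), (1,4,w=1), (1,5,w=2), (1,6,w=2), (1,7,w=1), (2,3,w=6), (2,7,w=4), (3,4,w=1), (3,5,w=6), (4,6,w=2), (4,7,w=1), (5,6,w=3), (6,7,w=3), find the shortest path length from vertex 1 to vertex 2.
4 (path: 1 -> 2; weights 4 = 4)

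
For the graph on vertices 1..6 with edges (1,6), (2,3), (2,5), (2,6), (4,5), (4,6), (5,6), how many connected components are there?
1 (components: {1, 2, 3, 4, 5, 6})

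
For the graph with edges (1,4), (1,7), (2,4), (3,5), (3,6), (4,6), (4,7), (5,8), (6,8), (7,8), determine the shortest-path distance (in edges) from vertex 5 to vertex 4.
3 (path: 5 -> 8 -> 6 -> 4, 3 edges)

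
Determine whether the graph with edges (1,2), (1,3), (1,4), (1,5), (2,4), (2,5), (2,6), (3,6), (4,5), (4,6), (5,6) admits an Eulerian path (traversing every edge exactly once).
Yes — and in fact it has an Eulerian circuit (the graph is connected and all 6 vertices have even degree)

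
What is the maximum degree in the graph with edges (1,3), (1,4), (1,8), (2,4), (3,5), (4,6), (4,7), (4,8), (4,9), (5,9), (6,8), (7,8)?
6 (attained at vertex 4)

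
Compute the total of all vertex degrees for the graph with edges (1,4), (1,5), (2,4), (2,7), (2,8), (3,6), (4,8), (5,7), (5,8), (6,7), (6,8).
22 (handshake: sum of degrees = 2|E| = 2 x 11 = 22)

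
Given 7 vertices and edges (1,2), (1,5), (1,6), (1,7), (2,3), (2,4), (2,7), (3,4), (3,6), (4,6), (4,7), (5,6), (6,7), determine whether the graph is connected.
Yes (BFS from 1 visits [1, 2, 5, 6, 7, 3, 4] — all 7 vertices reached)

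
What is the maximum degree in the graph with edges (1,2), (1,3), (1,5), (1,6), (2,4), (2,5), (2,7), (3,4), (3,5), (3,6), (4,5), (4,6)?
4 (attained at vertices 1, 2, 3, 4, 5)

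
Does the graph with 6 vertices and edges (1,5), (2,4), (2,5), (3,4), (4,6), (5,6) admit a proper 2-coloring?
Yes. Partition: {1, 2, 3, 6}, {4, 5}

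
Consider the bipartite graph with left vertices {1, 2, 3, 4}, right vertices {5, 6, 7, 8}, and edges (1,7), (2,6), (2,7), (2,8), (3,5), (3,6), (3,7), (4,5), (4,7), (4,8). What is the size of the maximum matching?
4 (matching: (1,7), (2,8), (3,6), (4,5); upper bound min(|L|,|R|) = min(4,4) = 4)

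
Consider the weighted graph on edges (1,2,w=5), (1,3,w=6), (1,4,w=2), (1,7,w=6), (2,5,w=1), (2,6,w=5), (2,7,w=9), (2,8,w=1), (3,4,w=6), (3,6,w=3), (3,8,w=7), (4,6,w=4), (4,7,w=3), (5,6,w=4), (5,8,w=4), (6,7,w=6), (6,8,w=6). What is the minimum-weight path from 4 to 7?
3 (path: 4 -> 7; weights 3 = 3)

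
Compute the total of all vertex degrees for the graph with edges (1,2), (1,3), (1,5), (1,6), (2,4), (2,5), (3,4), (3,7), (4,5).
18 (handshake: sum of degrees = 2|E| = 2 x 9 = 18)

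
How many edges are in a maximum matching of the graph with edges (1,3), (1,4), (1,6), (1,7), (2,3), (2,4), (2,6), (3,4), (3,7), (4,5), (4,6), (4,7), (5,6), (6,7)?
3 (matching: (2,3), (4,7), (5,6); upper bound floor(n/2) = floor(7/2) = 3)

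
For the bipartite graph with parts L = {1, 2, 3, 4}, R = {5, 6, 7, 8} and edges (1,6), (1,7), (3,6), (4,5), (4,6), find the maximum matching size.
3 (matching: (1,7), (3,6), (4,5); upper bound min(|L|,|R|) = min(4,4) = 4)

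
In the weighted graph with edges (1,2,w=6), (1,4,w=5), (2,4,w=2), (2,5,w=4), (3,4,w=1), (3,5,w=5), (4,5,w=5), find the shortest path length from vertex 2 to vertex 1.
6 (path: 2 -> 1; weights 6 = 6)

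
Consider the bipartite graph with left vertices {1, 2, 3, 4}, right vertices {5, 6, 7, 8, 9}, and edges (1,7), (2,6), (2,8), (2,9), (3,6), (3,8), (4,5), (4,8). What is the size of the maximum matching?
4 (matching: (1,7), (2,9), (3,6), (4,8); upper bound min(|L|,|R|) = min(4,5) = 4)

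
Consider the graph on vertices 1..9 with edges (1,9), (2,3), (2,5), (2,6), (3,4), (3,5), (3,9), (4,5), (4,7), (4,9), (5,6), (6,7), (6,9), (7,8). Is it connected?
Yes (BFS from 1 visits [1, 9, 3, 4, 6, 2, 5, 7, 8] — all 9 vertices reached)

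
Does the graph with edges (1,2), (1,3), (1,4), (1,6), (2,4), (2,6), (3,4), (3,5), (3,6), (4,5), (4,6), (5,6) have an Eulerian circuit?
No (4 vertices have odd degree: {2, 4, 5, 6}; Eulerian circuit requires 0)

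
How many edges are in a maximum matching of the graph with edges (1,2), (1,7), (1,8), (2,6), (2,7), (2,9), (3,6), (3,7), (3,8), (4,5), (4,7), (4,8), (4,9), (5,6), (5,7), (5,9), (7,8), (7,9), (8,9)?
4 (matching: (1,8), (2,9), (3,7), (5,6); upper bound floor(n/2) = floor(9/2) = 4)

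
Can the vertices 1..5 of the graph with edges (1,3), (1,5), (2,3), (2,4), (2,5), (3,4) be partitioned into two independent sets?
No (odd cycle of length 5: 2 -> 5 -> 1 -> 3 -> 4 -> 2)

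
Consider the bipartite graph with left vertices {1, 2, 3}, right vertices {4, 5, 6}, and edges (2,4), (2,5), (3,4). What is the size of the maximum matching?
2 (matching: (2,5), (3,4); upper bound min(|L|,|R|) = min(3,3) = 3)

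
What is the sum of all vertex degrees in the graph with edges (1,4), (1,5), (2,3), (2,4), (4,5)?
10 (handshake: sum of degrees = 2|E| = 2 x 5 = 10)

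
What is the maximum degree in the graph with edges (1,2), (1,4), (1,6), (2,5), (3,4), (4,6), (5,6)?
3 (attained at vertices 1, 4, 6)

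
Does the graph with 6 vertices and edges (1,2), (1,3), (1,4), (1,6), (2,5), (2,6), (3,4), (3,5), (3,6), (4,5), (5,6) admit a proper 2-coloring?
No (odd cycle of length 3: 3 -> 1 -> 4 -> 3)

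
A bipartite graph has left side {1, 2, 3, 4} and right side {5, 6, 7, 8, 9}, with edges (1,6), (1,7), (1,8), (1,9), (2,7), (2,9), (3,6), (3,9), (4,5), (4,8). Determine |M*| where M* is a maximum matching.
4 (matching: (1,9), (2,7), (3,6), (4,8); upper bound min(|L|,|R|) = min(4,5) = 4)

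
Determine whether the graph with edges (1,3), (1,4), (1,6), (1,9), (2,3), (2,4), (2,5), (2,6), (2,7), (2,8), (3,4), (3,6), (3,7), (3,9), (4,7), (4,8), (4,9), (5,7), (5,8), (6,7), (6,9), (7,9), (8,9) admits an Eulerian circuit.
No (2 vertices have odd degree: {5, 6}; Eulerian circuit requires 0)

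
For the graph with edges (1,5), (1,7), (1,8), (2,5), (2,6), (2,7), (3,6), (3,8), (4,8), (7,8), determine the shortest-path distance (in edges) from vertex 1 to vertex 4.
2 (path: 1 -> 8 -> 4, 2 edges)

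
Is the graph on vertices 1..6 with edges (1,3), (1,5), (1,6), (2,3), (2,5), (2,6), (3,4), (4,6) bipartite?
Yes. Partition: {1, 2, 4}, {3, 5, 6}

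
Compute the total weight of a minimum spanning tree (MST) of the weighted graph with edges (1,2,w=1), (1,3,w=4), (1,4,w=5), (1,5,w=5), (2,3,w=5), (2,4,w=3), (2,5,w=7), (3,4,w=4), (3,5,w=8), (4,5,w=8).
13 (MST edges: (1,2,w=1), (1,3,w=4), (1,5,w=5), (2,4,w=3); sum of weights 1 + 4 + 5 + 3 = 13)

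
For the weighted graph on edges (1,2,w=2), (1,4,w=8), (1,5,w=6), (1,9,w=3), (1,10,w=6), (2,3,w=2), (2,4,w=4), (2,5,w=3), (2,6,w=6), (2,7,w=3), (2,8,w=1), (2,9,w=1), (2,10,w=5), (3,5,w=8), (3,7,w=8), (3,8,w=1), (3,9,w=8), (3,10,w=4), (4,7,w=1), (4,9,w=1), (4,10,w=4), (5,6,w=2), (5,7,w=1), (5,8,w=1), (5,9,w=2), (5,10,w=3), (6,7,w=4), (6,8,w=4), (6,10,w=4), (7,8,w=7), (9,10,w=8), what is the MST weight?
13 (MST edges: (1,2,w=2), (2,8,w=1), (2,9,w=1), (3,8,w=1), (4,7,w=1), (4,9,w=1), (5,6,w=2), (5,7,w=1), (5,10,w=3); sum of weights 2 + 1 + 1 + 1 + 1 + 1 + 2 + 1 + 3 = 13)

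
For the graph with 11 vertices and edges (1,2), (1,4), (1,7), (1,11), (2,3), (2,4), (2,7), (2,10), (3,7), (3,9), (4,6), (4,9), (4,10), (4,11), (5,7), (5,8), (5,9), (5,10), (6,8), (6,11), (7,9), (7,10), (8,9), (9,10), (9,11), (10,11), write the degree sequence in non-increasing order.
[7, 6, 6, 6, 5, 5, 4, 4, 3, 3, 3] (degrees: deg(1)=4, deg(2)=5, deg(3)=3, deg(4)=6, deg(5)=4, deg(6)=3, deg(7)=6, deg(8)=3, deg(9)=7, deg(10)=6, deg(11)=5)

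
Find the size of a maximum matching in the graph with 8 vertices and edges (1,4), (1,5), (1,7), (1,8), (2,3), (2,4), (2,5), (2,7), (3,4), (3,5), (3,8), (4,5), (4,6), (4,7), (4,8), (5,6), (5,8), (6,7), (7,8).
4 (matching: (1,5), (2,4), (3,8), (6,7); upper bound floor(n/2) = floor(8/2) = 4)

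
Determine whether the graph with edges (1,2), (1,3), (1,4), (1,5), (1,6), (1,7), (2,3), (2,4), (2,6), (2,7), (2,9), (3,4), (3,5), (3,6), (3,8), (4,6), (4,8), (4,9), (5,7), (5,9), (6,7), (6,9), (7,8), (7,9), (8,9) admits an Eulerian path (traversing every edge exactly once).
Yes — and in fact it has an Eulerian circuit (the graph is connected and all 9 vertices have even degree)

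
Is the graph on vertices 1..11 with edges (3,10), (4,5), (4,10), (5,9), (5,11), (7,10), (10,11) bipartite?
Yes. Partition: {1, 2, 3, 4, 6, 7, 8, 9, 11}, {5, 10}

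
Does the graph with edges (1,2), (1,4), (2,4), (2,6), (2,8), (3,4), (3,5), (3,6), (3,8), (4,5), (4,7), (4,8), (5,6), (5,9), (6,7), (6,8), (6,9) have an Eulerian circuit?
Yes (the graph is connected and all 9 vertices have even degree)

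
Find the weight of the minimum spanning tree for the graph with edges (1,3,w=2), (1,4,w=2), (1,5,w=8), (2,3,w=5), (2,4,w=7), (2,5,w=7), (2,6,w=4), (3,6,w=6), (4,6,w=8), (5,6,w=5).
18 (MST edges: (1,3,w=2), (1,4,w=2), (2,3,w=5), (2,6,w=4), (5,6,w=5); sum of weights 2 + 2 + 5 + 4 + 5 = 18)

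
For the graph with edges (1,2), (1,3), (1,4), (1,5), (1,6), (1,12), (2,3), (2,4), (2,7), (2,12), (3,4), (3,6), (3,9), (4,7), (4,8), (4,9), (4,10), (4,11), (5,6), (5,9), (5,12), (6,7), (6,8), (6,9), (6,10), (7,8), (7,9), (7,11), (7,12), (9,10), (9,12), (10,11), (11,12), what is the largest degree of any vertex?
8 (attained at vertex 4)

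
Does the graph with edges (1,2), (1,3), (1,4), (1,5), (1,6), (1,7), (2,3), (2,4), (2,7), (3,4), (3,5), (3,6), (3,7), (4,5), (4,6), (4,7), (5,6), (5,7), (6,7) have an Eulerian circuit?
No (2 vertices have odd degree: {5, 6}; Eulerian circuit requires 0)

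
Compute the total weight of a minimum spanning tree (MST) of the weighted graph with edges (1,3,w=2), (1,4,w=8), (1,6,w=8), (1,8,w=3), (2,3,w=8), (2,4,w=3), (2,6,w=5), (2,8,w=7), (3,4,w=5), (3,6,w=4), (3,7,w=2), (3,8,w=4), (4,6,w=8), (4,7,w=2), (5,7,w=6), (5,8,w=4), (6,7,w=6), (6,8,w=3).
19 (MST edges: (1,3,w=2), (1,8,w=3), (2,4,w=3), (3,7,w=2), (4,7,w=2), (5,8,w=4), (6,8,w=3); sum of weights 2 + 3 + 3 + 2 + 2 + 4 + 3 = 19)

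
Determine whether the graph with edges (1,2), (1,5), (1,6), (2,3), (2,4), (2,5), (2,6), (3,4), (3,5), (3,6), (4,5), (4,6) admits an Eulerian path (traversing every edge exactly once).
Yes (the graph is connected and exactly 2 vertices have odd degree: {1, 2}; any Eulerian path must start and end at those)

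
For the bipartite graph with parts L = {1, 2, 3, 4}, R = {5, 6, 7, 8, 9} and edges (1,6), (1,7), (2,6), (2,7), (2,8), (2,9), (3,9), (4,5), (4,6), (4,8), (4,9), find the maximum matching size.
4 (matching: (1,7), (2,6), (3,9), (4,8); upper bound min(|L|,|R|) = min(4,5) = 4)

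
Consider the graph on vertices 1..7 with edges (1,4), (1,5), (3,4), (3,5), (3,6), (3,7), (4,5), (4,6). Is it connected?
No, it has 2 components: {1, 3, 4, 5, 6, 7}, {2}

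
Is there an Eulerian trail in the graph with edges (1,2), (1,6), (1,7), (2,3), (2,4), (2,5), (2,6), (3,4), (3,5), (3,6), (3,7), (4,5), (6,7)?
No (6 vertices have odd degree: {1, 2, 3, 4, 5, 7}; Eulerian path requires 0 or 2)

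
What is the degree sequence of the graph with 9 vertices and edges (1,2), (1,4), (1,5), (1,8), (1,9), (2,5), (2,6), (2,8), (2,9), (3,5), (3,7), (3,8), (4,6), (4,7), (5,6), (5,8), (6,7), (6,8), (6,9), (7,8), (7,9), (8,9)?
[7, 6, 5, 5, 5, 5, 5, 3, 3] (degrees: deg(1)=5, deg(2)=5, deg(3)=3, deg(4)=3, deg(5)=5, deg(6)=6, deg(7)=5, deg(8)=7, deg(9)=5)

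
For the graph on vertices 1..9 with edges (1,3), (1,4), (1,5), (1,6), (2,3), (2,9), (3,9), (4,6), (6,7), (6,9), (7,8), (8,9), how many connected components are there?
1 (components: {1, 2, 3, 4, 5, 6, 7, 8, 9})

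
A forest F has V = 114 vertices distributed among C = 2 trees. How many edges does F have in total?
112 (Each of the 2 component trees on V_i vertices has V_i - 1 edges; summing gives V - C = 114 - 2 = 112)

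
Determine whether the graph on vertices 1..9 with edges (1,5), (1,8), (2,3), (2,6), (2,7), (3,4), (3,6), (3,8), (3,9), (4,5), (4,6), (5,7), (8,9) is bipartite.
No (odd cycle of length 3: 3 -> 8 -> 9 -> 3)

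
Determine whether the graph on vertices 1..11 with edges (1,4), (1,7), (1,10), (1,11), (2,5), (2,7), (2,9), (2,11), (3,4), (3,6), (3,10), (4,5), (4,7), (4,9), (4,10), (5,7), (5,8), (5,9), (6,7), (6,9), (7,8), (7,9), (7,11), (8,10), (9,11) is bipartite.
No (odd cycle of length 3: 7 -> 1 -> 4 -> 7)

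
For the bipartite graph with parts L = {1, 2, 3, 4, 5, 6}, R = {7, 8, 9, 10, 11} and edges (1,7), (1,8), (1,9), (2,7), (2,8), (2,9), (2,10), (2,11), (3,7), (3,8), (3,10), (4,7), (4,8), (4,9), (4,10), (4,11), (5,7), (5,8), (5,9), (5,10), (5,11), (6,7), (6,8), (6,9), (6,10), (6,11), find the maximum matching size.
5 (matching: (1,9), (2,11), (3,10), (4,8), (5,7); upper bound min(|L|,|R|) = min(6,5) = 5)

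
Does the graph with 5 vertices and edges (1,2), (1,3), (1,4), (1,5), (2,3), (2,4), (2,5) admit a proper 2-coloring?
No (odd cycle of length 3: 3 -> 1 -> 2 -> 3)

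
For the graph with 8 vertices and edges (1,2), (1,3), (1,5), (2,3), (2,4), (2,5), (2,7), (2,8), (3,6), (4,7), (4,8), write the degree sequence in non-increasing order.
[6, 3, 3, 3, 2, 2, 2, 1] (degrees: deg(1)=3, deg(2)=6, deg(3)=3, deg(4)=3, deg(5)=2, deg(6)=1, deg(7)=2, deg(8)=2)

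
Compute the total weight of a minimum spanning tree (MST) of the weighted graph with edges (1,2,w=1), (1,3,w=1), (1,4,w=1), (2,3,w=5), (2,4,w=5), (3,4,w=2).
3 (MST edges: (1,2,w=1), (1,3,w=1), (1,4,w=1); sum of weights 1 + 1 + 1 = 3)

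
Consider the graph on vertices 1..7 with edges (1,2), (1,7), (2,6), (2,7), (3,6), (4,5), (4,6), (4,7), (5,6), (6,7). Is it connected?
Yes (BFS from 1 visits [1, 2, 7, 6, 4, 3, 5] — all 7 vertices reached)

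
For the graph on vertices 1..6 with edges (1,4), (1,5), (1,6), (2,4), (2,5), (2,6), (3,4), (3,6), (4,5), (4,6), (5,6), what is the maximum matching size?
3 (matching: (1,5), (2,6), (3,4); upper bound floor(n/2) = floor(6/2) = 3)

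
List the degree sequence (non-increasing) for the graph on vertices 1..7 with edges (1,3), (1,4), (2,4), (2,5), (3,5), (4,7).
[3, 2, 2, 2, 2, 1, 0] (degrees: deg(1)=2, deg(2)=2, deg(3)=2, deg(4)=3, deg(5)=2, deg(6)=0, deg(7)=1)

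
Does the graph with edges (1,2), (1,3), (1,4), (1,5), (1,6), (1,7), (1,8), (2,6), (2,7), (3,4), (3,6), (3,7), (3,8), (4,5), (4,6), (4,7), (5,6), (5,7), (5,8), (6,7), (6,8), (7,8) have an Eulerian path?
No (8 vertices have odd degree: {1, 2, 3, 4, 5, 6, 7, 8}; Eulerian path requires 0 or 2)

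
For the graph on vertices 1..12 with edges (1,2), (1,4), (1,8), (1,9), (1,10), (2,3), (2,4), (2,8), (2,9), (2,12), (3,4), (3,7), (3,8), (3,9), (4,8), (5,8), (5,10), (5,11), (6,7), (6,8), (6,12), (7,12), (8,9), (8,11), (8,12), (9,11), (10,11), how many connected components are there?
1 (components: {1, 2, 3, 4, 5, 6, 7, 8, 9, 10, 11, 12})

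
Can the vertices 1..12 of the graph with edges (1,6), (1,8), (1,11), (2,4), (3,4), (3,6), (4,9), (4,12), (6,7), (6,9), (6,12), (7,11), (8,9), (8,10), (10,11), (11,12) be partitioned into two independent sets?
Yes. Partition: {1, 2, 3, 5, 7, 9, 10, 12}, {4, 6, 8, 11}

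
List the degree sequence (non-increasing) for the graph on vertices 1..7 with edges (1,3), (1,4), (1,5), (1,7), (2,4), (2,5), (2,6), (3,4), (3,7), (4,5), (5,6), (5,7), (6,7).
[5, 4, 4, 4, 3, 3, 3] (degrees: deg(1)=4, deg(2)=3, deg(3)=3, deg(4)=4, deg(5)=5, deg(6)=3, deg(7)=4)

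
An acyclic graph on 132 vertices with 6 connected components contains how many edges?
126 (Each of the 6 component trees on V_i vertices has V_i - 1 edges; summing gives V - C = 132 - 6 = 126)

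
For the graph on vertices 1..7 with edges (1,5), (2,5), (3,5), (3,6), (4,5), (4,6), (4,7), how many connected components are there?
1 (components: {1, 2, 3, 4, 5, 6, 7})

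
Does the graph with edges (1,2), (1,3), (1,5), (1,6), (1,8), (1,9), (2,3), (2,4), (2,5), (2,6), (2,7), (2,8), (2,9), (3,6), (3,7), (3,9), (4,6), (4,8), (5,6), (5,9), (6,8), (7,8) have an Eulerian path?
No (4 vertices have odd degree: {3, 4, 7, 8}; Eulerian path requires 0 or 2)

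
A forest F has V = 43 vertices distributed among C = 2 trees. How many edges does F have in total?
41 (Each of the 2 component trees on V_i vertices has V_i - 1 edges; summing gives V - C = 43 - 2 = 41)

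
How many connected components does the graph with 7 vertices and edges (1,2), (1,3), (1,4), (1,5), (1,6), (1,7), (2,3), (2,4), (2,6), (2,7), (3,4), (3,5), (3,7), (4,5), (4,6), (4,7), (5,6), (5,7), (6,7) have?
1 (components: {1, 2, 3, 4, 5, 6, 7})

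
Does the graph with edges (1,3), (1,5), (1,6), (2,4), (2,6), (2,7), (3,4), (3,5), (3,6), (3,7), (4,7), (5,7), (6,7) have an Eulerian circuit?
No (6 vertices have odd degree: {1, 2, 3, 4, 5, 7}; Eulerian circuit requires 0)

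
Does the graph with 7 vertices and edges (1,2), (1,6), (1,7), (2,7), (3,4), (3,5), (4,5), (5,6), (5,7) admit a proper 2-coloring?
No (odd cycle of length 3: 2 -> 1 -> 7 -> 2)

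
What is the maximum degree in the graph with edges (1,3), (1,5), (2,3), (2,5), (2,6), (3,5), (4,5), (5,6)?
5 (attained at vertex 5)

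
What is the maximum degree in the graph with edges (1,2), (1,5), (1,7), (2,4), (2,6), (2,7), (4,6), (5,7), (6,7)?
4 (attained at vertices 2, 7)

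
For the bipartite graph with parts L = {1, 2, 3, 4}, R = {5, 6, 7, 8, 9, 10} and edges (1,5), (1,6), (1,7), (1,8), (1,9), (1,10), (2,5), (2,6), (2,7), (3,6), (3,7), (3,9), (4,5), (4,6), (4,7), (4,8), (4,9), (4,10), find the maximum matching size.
4 (matching: (1,10), (2,7), (3,9), (4,8); upper bound min(|L|,|R|) = min(4,6) = 4)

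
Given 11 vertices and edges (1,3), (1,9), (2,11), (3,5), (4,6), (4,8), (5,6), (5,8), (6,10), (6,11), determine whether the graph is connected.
No, it has 2 components: {1, 2, 3, 4, 5, 6, 8, 9, 10, 11}, {7}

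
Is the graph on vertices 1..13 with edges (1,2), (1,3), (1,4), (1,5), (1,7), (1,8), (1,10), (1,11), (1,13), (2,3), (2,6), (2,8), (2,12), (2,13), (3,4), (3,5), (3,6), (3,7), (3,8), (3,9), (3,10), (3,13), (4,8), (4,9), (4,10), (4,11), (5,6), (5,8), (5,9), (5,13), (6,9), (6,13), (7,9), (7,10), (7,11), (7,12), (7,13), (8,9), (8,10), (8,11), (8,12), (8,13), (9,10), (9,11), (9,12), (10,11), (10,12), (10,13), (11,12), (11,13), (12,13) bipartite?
No (odd cycle of length 3: 11 -> 1 -> 8 -> 11)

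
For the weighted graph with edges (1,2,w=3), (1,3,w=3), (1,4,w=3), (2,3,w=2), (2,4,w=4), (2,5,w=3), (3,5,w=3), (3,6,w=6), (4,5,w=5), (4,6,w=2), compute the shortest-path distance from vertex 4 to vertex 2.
4 (path: 4 -> 2; weights 4 = 4)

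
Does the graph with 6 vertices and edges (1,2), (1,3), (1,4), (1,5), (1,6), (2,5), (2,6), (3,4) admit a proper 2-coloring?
No (odd cycle of length 3: 6 -> 1 -> 2 -> 6)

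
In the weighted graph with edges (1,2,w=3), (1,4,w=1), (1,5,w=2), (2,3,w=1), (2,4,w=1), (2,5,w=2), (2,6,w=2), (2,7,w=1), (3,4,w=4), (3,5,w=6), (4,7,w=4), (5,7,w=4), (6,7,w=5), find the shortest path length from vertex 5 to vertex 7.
3 (path: 5 -> 2 -> 7; weights 2 + 1 = 3)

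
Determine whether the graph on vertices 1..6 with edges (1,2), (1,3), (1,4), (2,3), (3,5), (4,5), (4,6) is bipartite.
No (odd cycle of length 3: 2 -> 1 -> 3 -> 2)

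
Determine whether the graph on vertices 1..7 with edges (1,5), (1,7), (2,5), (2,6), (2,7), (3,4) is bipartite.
Yes. Partition: {1, 2, 3}, {4, 5, 6, 7}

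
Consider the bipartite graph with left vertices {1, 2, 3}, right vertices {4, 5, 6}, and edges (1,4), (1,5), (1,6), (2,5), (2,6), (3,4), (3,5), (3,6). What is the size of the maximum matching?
3 (matching: (1,6), (2,5), (3,4); upper bound min(|L|,|R|) = min(3,3) = 3)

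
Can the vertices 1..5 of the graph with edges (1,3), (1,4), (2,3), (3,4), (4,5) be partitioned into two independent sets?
No (odd cycle of length 3: 4 -> 1 -> 3 -> 4)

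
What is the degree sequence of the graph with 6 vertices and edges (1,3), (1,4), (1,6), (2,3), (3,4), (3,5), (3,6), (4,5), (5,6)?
[5, 3, 3, 3, 3, 1] (degrees: deg(1)=3, deg(2)=1, deg(3)=5, deg(4)=3, deg(5)=3, deg(6)=3)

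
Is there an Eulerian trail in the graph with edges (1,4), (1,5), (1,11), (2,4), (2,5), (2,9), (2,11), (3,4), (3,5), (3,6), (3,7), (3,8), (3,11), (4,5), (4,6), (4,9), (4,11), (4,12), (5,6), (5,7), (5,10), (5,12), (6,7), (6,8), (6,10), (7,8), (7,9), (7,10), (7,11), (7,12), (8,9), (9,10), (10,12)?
No (4 vertices have odd degree: {1, 9, 10, 11}; Eulerian path requires 0 or 2)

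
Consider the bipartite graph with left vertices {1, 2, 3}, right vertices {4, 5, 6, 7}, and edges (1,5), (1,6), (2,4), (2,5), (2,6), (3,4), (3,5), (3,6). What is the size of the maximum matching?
3 (matching: (1,6), (2,5), (3,4); upper bound min(|L|,|R|) = min(3,4) = 3)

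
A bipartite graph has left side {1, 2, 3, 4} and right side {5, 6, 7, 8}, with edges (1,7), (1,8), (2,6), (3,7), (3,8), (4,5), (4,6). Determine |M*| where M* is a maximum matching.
4 (matching: (1,8), (2,6), (3,7), (4,5); upper bound min(|L|,|R|) = min(4,4) = 4)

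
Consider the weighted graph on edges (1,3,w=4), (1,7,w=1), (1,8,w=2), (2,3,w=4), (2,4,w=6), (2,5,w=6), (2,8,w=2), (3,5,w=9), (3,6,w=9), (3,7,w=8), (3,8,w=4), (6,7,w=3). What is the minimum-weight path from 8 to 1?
2 (path: 8 -> 1; weights 2 = 2)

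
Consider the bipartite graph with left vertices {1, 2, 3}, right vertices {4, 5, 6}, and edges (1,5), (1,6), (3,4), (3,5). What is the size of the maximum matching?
2 (matching: (1,6), (3,5); upper bound min(|L|,|R|) = min(3,3) = 3)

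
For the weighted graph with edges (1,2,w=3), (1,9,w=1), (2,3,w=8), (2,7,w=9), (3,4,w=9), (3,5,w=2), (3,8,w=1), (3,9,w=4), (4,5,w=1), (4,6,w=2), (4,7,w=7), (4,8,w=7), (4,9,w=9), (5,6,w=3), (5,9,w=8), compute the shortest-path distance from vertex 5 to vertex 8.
3 (path: 5 -> 3 -> 8; weights 2 + 1 = 3)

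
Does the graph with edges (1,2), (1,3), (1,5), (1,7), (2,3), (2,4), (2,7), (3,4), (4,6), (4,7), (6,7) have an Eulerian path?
Yes (the graph is connected and exactly 2 vertices have odd degree: {3, 5}; any Eulerian path must start and end at those)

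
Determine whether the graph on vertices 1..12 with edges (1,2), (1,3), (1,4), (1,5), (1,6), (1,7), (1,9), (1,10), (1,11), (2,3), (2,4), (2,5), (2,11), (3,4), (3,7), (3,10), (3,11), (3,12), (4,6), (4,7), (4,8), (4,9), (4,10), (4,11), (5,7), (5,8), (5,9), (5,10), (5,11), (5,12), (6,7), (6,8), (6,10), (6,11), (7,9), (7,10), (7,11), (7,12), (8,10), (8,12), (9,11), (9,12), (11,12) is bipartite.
No (odd cycle of length 3: 9 -> 1 -> 7 -> 9)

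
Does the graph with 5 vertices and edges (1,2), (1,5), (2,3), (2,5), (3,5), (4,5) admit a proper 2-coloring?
No (odd cycle of length 3: 5 -> 1 -> 2 -> 5)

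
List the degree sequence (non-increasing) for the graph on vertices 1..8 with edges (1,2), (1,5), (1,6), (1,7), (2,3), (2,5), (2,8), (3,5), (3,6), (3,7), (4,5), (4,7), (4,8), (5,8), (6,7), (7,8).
[5, 5, 4, 4, 4, 4, 3, 3] (degrees: deg(1)=4, deg(2)=4, deg(3)=4, deg(4)=3, deg(5)=5, deg(6)=3, deg(7)=5, deg(8)=4)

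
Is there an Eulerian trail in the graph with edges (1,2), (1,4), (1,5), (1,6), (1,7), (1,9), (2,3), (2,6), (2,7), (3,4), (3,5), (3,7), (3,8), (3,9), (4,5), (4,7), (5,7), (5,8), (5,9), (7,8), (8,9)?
Yes — and in fact it has an Eulerian circuit (the graph is connected and all 9 vertices have even degree)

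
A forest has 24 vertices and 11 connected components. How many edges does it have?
13 (Each of the 11 component trees on V_i vertices has V_i - 1 edges; summing gives V - C = 24 - 11 = 13)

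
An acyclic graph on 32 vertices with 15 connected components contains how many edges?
17 (Each of the 15 component trees on V_i vertices has V_i - 1 edges; summing gives V - C = 32 - 15 = 17)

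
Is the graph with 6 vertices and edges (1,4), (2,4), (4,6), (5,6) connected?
No, it has 2 components: {1, 2, 4, 5, 6}, {3}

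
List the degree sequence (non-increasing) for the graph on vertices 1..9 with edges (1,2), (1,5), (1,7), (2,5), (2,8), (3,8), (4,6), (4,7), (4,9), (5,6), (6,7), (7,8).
[4, 3, 3, 3, 3, 3, 3, 1, 1] (degrees: deg(1)=3, deg(2)=3, deg(3)=1, deg(4)=3, deg(5)=3, deg(6)=3, deg(7)=4, deg(8)=3, deg(9)=1)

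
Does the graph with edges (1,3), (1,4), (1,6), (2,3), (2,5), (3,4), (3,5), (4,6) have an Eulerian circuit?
No (2 vertices have odd degree: {1, 4}; Eulerian circuit requires 0)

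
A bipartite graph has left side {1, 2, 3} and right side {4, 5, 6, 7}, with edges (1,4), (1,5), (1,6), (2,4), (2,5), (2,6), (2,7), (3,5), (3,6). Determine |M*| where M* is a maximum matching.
3 (matching: (1,6), (2,7), (3,5); upper bound min(|L|,|R|) = min(3,4) = 3)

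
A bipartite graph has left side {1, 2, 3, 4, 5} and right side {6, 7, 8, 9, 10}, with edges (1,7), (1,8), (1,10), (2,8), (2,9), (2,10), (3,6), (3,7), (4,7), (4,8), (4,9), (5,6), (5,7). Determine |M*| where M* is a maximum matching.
5 (matching: (1,10), (2,9), (3,7), (4,8), (5,6); upper bound min(|L|,|R|) = min(5,5) = 5)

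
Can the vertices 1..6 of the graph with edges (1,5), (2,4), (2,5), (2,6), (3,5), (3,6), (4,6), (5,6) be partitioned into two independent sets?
No (odd cycle of length 3: 3 -> 5 -> 6 -> 3)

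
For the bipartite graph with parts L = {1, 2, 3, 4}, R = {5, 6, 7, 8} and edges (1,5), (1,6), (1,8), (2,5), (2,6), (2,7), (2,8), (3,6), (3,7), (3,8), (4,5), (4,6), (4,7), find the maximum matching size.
4 (matching: (1,8), (2,7), (3,6), (4,5); upper bound min(|L|,|R|) = min(4,4) = 4)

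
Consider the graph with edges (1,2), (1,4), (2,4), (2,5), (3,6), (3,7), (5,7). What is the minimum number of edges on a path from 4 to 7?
3 (path: 4 -> 2 -> 5 -> 7, 3 edges)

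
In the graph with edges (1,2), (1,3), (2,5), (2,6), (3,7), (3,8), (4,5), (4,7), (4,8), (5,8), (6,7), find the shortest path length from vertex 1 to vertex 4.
3 (path: 1 -> 3 -> 7 -> 4, 3 edges)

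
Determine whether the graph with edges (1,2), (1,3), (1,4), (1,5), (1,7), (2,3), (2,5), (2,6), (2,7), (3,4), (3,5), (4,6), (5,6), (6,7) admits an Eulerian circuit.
No (4 vertices have odd degree: {1, 2, 4, 7}; Eulerian circuit requires 0)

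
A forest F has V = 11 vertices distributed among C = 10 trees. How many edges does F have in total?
1 (Each of the 10 component trees on V_i vertices has V_i - 1 edges; summing gives V - C = 11 - 10 = 1)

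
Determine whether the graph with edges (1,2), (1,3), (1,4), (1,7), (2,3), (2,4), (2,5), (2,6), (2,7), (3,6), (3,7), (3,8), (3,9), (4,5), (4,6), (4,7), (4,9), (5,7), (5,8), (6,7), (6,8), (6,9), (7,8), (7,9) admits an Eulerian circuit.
Yes (the graph is connected and all 9 vertices have even degree)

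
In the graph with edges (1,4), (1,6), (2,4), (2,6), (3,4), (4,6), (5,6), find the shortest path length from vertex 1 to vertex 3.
2 (path: 1 -> 4 -> 3, 2 edges)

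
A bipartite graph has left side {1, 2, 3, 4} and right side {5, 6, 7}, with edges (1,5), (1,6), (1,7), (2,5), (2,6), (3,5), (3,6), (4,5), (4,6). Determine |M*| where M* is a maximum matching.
3 (matching: (1,7), (2,6), (3,5); upper bound min(|L|,|R|) = min(4,3) = 3)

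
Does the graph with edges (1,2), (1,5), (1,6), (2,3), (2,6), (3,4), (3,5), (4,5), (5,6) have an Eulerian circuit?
No (4 vertices have odd degree: {1, 2, 3, 6}; Eulerian circuit requires 0)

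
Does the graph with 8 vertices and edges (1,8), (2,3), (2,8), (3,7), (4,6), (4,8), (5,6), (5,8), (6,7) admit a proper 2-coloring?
Yes. Partition: {1, 2, 4, 5, 7}, {3, 6, 8}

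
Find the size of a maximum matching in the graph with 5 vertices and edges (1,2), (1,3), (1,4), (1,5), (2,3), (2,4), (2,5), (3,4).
2 (matching: (1,4), (2,5); upper bound floor(n/2) = floor(5/2) = 2)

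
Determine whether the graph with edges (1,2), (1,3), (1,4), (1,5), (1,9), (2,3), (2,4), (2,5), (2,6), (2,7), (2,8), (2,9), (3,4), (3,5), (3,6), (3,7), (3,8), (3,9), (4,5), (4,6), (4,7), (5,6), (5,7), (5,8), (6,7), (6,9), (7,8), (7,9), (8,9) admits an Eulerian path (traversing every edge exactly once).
No (4 vertices have odd degree: {1, 5, 7, 8}; Eulerian path requires 0 or 2)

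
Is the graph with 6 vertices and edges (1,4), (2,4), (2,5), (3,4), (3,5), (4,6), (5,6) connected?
Yes (BFS from 1 visits [1, 4, 2, 3, 6, 5] — all 6 vertices reached)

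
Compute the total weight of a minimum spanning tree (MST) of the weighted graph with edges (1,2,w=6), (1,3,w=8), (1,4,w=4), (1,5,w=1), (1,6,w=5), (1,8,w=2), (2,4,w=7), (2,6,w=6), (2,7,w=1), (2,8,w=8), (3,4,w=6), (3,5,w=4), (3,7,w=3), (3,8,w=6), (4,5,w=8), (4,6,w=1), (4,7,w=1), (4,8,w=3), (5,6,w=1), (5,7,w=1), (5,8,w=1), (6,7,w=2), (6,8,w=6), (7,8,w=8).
9 (MST edges: (1,5,w=1), (2,7,w=1), (3,7,w=3), (4,6,w=1), (4,7,w=1), (5,7,w=1), (5,8,w=1); sum of weights 1 + 1 + 3 + 1 + 1 + 1 + 1 = 9)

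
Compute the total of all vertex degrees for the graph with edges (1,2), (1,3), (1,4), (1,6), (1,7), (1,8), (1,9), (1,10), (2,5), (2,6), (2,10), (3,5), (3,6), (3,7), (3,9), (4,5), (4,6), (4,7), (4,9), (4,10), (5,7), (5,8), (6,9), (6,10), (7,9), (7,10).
52 (handshake: sum of degrees = 2|E| = 2 x 26 = 52)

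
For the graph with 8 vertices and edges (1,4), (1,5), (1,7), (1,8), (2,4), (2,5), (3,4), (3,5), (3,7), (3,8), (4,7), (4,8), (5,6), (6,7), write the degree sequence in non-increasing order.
[5, 4, 4, 4, 4, 3, 2, 2] (degrees: deg(1)=4, deg(2)=2, deg(3)=4, deg(4)=5, deg(5)=4, deg(6)=2, deg(7)=4, deg(8)=3)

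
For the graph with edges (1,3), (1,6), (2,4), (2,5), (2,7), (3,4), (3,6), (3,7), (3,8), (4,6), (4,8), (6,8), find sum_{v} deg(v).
24 (handshake: sum of degrees = 2|E| = 2 x 12 = 24)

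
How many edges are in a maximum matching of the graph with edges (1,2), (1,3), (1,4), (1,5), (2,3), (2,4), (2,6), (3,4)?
3 (matching: (1,5), (2,6), (3,4); upper bound floor(n/2) = floor(6/2) = 3)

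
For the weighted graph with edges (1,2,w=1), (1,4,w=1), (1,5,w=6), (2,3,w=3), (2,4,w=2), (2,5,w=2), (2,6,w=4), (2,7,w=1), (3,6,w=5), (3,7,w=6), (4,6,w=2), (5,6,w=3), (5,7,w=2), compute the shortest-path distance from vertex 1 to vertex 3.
4 (path: 1 -> 2 -> 3; weights 1 + 3 = 4)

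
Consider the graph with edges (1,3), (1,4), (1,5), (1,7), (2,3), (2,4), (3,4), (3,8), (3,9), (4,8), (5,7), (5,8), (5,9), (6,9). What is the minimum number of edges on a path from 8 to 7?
2 (path: 8 -> 5 -> 7, 2 edges)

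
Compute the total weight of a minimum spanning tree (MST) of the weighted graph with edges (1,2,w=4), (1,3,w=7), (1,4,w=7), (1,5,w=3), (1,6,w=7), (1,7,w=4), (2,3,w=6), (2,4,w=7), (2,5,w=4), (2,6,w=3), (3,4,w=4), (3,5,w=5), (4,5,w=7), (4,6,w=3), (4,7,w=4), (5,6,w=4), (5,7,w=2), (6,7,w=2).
17 (MST edges: (1,5,w=3), (2,6,w=3), (3,4,w=4), (4,6,w=3), (5,7,w=2), (6,7,w=2); sum of weights 3 + 3 + 4 + 3 + 2 + 2 = 17)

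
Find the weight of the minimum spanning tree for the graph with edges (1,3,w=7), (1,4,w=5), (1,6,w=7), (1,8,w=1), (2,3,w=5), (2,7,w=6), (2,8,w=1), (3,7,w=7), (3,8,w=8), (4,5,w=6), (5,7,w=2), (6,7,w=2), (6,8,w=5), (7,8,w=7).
21 (MST edges: (1,4,w=5), (1,8,w=1), (2,3,w=5), (2,8,w=1), (5,7,w=2), (6,7,w=2), (6,8,w=5); sum of weights 5 + 1 + 5 + 1 + 2 + 2 + 5 = 21)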